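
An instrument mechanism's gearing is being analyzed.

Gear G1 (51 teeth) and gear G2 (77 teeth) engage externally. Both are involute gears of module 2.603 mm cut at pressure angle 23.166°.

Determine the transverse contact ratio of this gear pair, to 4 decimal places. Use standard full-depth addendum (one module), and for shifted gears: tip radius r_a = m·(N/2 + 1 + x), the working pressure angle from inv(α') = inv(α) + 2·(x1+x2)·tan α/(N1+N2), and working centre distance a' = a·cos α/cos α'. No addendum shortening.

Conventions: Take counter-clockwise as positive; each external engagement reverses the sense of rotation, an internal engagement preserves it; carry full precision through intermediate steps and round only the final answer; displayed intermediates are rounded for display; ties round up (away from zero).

1.6306

class = single-mesh tooth geometry [involute pair 51T × 77T, m = 2.603]
base radii: r_b1 = 61.024493, r_b2 = 92.135019
tip radii: r_a1 = 68.979500, r_a2 = 102.818500
no profile shift: α' = α, a' = a
action lengths: √(r_a1²−r_b1²) = 32.158711, √(r_a2²−r_b2²) = 45.637509
base pitch p_b = π·m·cos α = 7.518200
CR = (32.158711 + 45.637509 − 166.592000·sin 23.16600°)/7.518200 = 1.630646
contact ratio ≈ 1.6306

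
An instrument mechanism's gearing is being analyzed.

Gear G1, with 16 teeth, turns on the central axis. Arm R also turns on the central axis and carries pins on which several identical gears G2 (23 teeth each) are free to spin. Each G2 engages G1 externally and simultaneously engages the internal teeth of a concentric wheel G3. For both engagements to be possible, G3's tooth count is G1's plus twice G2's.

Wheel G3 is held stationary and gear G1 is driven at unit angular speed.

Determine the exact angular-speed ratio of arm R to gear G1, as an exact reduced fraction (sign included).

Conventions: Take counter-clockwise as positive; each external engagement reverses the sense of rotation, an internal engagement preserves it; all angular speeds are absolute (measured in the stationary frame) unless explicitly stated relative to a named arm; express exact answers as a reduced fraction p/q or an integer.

8/39

planetary set (16T centre, 23T on arm, 62T internal) — Willis relation
ring teeth: 16 + 2·23 = 62
16(ω_sun−ω_arm) = −62(ω_ring−ω_arm),  ω_ring = 0, ω_sun = 1
16(1−ω_arm) = −62(0−ω_arm)  ⇒  78·ω_arm = 16  ⇒  ω_arm = 8/39
ω_out/ω_in = 8/39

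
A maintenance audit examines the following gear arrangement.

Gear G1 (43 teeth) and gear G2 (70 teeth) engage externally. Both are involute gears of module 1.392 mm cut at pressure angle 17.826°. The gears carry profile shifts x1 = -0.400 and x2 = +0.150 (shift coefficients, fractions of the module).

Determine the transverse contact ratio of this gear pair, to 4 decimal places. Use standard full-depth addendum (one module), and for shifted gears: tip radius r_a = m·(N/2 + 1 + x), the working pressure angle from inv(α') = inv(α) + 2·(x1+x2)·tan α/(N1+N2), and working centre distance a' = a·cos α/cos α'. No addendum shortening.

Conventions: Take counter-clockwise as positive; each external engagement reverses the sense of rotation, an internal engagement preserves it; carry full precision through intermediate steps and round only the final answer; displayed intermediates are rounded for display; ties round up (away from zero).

single-mesh involute tooth geometry (43T engaging 70T at module 1.392)
base radii: r_b1 = 28.491174, r_b2 = 46.380981
tip radii: r_a1 = 30.763200, r_a2 = 50.320800
inv(α') = inv(17.826°) + 2·(-0.400+0.150)·tan α/(43+70) = 0.00902026  ⇒  α' = 16.99727°
a' = a·cos α / cos α' = 78.6480·cos 17.826°/cos 16.99727° = 78.292056
action lengths: √(r_a1²−r_b1²) = 11.602908, √(r_a2²−r_b2²) = 19.518902
base pitch p_b = π·m·cos α = 4.163147
CR = (11.602908 + 19.518902 − 78.292056·sin 16.99727°)/4.163147 = 1.978068
contact ratio ≈ 1.9781

1.9781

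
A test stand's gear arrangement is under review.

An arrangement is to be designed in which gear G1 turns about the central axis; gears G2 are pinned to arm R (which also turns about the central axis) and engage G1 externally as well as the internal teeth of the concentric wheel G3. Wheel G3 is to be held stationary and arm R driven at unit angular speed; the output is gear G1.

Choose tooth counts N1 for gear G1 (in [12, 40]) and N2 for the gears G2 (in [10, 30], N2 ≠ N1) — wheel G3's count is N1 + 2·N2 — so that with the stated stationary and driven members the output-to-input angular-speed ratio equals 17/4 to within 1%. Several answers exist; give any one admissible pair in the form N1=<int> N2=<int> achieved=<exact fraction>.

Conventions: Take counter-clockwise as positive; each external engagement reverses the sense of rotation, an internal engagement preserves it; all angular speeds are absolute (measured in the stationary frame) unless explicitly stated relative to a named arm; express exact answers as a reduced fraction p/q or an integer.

class = planetary set [ratio 17/4 wanted; Willis about the carrier]
Willis with ω_ring = 0: ω_sun/ω_arm = (N1+N3)/N1; set equal to 17/4  ⇒  N3/N1 = 17/4 − 1 = 13/4
N3 = N1 + 2·N2  ⇒  N2/N1 = (N3/N1 − 1)/2 = (13/4 − 1)/2 = 9/8
smallest multiple with N1 ≥ 12 and N2 ≥ 10: k = 2  ⇒  N1 = 2·8 = 16, N2 = 2·9 = 18 (N1 ≤ 40, N2 ≤ 30, N2 ≠ N1 ✓), N3 = 16 + 2·18 = 52
check: (N1+N3)/N1 with N1 = 16, N3 = 52 gives 17/4; |achieved − target| = 0 ≤ 17/400 ✓

N1=16 N2=18 achieved=17/4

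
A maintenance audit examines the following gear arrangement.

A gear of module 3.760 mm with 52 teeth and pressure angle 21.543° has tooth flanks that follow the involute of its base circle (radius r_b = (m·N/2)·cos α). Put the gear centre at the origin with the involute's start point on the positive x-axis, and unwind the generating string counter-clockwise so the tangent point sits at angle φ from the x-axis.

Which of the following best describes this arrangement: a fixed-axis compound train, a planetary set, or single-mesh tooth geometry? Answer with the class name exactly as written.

recognized (one wheel, involute flank): single-mesh tooth geometry, m = 3.760, N = 52
classification: single-mesh tooth geometry

single-mesh tooth geometry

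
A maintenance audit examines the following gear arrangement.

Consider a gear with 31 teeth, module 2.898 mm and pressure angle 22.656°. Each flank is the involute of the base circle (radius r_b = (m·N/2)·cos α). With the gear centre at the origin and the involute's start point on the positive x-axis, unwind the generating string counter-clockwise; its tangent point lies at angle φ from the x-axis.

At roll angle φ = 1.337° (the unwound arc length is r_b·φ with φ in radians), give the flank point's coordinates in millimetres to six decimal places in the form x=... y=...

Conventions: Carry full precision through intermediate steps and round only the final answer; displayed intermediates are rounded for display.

class = single-mesh tooth geometry [base-circle involute, m = 2.898, 31T]
pitch radius r_p = m·N/2 = 2.898·31/2 = 44.919000
base radius r_b = r_p·cos α = 44.919000·cos 22.656° = 41.452788
roll angle φ = 1.337° = 0.02333505 rad
x = r_b·(cos φ + φ·sin φ) = 41.464073
y = r_b·(sin φ − φ·cos φ) = 0.000176

x=41.464073 y=0.000176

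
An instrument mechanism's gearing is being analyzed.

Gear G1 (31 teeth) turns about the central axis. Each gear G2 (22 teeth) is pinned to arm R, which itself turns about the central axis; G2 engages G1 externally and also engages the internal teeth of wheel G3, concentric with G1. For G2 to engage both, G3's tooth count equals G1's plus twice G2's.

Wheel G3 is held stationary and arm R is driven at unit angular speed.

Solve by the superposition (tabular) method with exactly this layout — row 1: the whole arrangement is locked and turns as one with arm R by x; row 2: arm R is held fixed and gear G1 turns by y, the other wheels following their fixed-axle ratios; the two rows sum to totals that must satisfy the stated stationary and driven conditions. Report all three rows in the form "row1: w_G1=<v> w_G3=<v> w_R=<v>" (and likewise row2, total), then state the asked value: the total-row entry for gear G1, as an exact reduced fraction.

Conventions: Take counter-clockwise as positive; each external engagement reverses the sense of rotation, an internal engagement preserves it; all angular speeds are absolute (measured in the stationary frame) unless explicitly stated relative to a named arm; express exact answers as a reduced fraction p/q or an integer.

row1: w_G1=1 w_G3=1 w_R=1
row2: w_G1=75/31 w_G3=-1 w_R=0
total: w_G1=106/31 w_G3=0 w_R=1
asked value: 106/31

recognized (axles ride arm R): planetary set, 31/22/75 teeth
row 1: whole set turns with the arm by x
row 2 — arm fixed, fixed-axis ratios: sun y, ring −(31/75)·y, arm 0
boundary: total ω_ring = x − (31/75)·y = 0 and total ω_arm = x = 1  ⇒  y = 75/31, x = 1
row 2 ring = −(31/75)·75/31 = -1
totals (row 1 + row 2): sun 1 + 75/31 = 106/31, ring 1 + (-1) = 0, arm 1 + 0 = 1
asked cell (total, sun) = 106/31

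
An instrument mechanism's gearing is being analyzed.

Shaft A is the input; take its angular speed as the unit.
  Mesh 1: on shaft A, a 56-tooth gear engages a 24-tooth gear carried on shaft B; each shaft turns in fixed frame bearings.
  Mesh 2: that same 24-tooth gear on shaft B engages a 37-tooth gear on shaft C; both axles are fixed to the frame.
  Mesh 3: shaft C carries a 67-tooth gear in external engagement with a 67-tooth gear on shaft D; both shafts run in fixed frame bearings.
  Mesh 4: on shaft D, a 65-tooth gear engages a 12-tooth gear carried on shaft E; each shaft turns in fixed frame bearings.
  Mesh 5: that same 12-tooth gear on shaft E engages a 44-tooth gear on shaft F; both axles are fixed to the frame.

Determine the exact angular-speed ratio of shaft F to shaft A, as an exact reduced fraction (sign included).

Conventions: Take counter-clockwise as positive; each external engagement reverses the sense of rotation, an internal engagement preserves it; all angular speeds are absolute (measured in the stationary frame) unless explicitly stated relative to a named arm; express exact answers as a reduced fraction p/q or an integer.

-910/407

class = fixed-axis compound train [5 meshes; 5 ratios multiply, 5 sense flips]
mesh 1 [56T→24T]: running ratio 7/3, sense −
mesh 2 [24T→37T]: running ratio 56/37, sense +
mesh 3 [67T→67T]: running ratio 56/37, sense −
mesh 4 [65T→12T]: running ratio 910/111, sense +
mesh 5 [12T→44T]: running ratio 910/407, sense −
ω_out/ω_in = -910/407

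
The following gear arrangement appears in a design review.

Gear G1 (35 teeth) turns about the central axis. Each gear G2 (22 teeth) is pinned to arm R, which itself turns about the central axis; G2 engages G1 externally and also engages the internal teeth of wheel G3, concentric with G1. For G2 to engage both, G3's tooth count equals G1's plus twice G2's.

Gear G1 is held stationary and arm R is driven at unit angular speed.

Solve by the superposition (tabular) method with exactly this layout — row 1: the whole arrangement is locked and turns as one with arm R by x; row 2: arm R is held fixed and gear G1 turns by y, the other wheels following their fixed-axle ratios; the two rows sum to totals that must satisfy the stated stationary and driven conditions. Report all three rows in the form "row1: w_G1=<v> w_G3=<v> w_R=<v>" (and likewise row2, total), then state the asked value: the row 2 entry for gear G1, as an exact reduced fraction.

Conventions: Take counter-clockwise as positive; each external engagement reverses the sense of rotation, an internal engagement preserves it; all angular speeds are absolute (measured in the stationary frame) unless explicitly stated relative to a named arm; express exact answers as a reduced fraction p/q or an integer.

row1: w_G1=1 w_G3=1 w_R=1
row2: w_G1=-1 w_G3=35/79 w_R=0
total: w_G1=0 w_G3=114/79 w_R=1
asked value: -1

topology: planetary set — G1 35T / G2 22T / G3 79T, arm = carrier (Willis)
superposition row 1 [locked train]: every member turns x
row 2: sun turns y, ring = −(35/79)·y, arm 0
boundary: total ω_sun = x + y = 0 and total ω_arm = x = 1  ⇒  y = -1, x = 1
row 2 ring = −(35/79)·(-1) = 35/79
totals (row 1 + row 2): sun 1 + (-1) = 0, ring 1 + 35/79 = 114/79, arm 1 + 0 = 1
asked cell (row2, sun) = -1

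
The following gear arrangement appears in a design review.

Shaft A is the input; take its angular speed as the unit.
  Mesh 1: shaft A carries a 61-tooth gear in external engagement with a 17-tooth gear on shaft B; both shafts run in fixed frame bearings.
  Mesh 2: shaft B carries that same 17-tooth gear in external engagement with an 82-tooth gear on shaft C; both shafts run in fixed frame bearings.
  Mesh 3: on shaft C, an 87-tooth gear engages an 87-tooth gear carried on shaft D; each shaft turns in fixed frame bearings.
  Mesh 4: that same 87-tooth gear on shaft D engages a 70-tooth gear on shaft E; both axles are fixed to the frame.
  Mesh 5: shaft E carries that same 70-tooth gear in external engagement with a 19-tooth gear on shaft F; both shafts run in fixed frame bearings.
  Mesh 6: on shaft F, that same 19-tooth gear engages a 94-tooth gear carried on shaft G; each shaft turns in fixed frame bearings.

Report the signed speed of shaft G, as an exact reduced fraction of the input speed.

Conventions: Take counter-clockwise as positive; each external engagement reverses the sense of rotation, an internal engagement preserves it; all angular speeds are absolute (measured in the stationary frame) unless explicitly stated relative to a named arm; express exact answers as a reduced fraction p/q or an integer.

5307/7708

6-mesh fixed-axis compound train (all bearings frame-fixed)
mesh 1 [61T→17T]: |ω|/ω_in = 1×61/17 = 61/17, sense flips to −
mesh 2 [17T→82T]: |ω|/ω_in = (61/17)×17/82 = 61/82, sense flips to +
mesh 3 [87T→87T]: |ω|/ω_in = (61/82)×87/87 = 61/82, sense flips to −
mesh 4 [87T→70T]: |ω|/ω_in = (61/82)×87/70 = 5307/5740, sense flips to +
mesh 5 [70T→19T]: |ω|/ω_in = (5307/5740)×70/19 = 5307/1558, sense flips to −
mesh 6 [19T→94T]: |ω|/ω_in = (5307/1558)×19/94 = 5307/7708, sense flips to +
signed output speed (× input speed) = 5307/7708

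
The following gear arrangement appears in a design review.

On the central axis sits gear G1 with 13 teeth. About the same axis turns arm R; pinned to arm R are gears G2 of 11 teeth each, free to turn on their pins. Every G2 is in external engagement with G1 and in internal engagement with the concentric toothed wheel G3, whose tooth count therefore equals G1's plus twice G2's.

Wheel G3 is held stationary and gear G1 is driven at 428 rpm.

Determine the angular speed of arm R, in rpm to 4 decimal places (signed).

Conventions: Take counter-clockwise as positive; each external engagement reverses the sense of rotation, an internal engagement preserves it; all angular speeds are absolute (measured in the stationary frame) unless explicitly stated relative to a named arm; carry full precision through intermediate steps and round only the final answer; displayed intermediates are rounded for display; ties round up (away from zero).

topology: planetary set — G1 13T / G2 11T / G3 35T, arm = carrier (Willis)
normalise by the input: solve with ω_sun = 1, then scale by 428 rpm
ring teeth: 13 + 2·11 = 35
13(ω_sun−ω_arm) = −35(ω_ring−ω_arm),  ω_ring = 0, ω_sun = 1
13(1−ω_arm) = −35(0−ω_arm)  ⇒  48·ω_arm = 13  ⇒  ω_arm = 13/48
scale: ω_arm = 13/48 × 428 rpm = +115.9167 rpm

+115.9167 rpm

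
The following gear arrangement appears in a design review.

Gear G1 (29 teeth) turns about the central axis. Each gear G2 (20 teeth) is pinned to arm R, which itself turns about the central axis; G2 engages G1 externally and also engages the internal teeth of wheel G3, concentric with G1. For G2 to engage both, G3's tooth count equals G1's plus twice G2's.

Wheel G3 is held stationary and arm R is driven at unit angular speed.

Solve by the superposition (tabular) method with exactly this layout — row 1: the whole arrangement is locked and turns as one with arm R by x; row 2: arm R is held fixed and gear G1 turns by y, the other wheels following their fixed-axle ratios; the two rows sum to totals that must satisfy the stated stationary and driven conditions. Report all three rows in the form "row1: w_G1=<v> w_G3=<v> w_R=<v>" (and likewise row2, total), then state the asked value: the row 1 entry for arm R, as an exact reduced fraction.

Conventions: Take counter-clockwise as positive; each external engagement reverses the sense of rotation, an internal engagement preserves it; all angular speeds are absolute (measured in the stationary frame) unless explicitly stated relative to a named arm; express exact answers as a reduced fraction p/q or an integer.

planetary set (29T centre, 20T on arm, 69T internal) — Willis relation
row 1 — lock + rotate with arm: ω_sun = ω_ring = ω_arm = x
superposition row 2 [arm held]: sun y, ring −(29/69)·y, arm 0
boundary: total ω_ring = x − (29/69)·y = 0 and total ω_arm = x = 1  ⇒  y = 69/29, x = 1
row 2 ring = −(29/69)·69/29 = -1
totals (row 1 + row 2): sun 1 + 69/29 = 98/29, ring 1 + (-1) = 0, arm 1 + 0 = 1
asked cell (row1, arm) = 1

row1: w_G1=1 w_G3=1 w_R=1
row2: w_G1=69/29 w_G3=-1 w_R=0
total: w_G1=98/29 w_G3=0 w_R=1
asked value: 1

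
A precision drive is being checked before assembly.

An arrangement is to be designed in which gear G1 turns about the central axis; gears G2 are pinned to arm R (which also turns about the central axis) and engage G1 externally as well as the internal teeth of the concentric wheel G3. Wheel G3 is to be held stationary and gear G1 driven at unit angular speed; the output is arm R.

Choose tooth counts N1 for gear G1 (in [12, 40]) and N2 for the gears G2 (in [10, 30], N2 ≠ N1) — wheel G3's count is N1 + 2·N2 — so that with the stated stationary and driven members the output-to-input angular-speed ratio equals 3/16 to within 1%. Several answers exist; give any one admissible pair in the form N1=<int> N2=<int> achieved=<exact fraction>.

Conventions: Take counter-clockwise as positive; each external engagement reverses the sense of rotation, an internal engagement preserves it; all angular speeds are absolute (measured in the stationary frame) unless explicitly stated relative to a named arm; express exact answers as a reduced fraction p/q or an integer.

N1=12 N2=20 achieved=3/16

design class (target 3/16): planetary set
Willis with ω_ring = 0: ω_arm/ω_sun = N1/(N1+N3); set equal to 3/16  ⇒  N3/N1 = 1/(3/16) − 1 = 13/3
N3 = N1 + 2·N2  ⇒  N2/N1 = (N3/N1 − 1)/2 = (13/3 − 1)/2 = 5/3
smallest multiple with N1 ≥ 12 and N2 ≥ 10: k = 4  ⇒  N1 = 4·3 = 12, N2 = 4·5 = 20 (N1 ≤ 40, N2 ≤ 30, N2 ≠ N1 ✓), N3 = 12 + 2·20 = 52
check: N1/(N1+N3) with N1 = 12, N3 = 52 gives 3/16; |achieved − target| = 0 ≤ 3/1600 ✓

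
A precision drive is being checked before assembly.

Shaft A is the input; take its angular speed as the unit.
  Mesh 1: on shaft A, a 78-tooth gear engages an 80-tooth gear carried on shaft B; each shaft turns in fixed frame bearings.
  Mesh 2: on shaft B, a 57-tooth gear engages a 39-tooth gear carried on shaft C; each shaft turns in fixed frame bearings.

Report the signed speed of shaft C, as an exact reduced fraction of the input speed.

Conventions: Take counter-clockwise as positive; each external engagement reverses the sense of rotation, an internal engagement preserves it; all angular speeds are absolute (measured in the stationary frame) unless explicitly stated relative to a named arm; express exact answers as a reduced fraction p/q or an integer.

2-mesh fixed-axis compound train (all bearings frame-fixed)
mesh 1 [78T→80T]: |ω|/ω_in = 1×78/80 = 39/40, sense flips to −
mesh 2 [57T→39T]: |ω|/ω_in = (39/40)×57/39 = 57/40, sense flips to +
signed output speed (× input speed) = 57/40

57/40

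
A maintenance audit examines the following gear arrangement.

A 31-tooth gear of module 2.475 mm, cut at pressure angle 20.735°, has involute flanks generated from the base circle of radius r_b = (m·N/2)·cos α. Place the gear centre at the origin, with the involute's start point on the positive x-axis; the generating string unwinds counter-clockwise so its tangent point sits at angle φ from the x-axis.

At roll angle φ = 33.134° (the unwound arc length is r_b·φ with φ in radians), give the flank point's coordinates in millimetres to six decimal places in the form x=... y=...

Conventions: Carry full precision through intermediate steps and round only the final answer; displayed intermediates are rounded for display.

x=41.384592 y=2.236468

class = single-mesh tooth geometry [base-circle involute, m = 2.475, 31T]
pitch radius r_p = m·N/2 = 2.475·31/2 = 38.362500
base radius r_b = r_p·cos α = 38.362500·cos 20.735° = 35.877681
roll angle φ = 33.134° = 0.57829739 rad
x = r_b·(cos φ + φ·sin φ) = 41.384592
y = r_b·(sin φ − φ·cos φ) = 2.236468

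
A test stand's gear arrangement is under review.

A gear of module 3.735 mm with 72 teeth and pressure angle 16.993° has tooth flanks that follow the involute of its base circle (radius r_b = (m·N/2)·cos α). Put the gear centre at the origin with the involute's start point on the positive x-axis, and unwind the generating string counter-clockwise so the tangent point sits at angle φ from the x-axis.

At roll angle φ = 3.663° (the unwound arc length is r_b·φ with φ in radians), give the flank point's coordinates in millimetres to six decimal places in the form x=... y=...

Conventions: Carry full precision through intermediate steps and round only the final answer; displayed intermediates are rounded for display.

x=128.852058 y=0.011196

topology: single-mesh involute geometry — m = 3.735, N = 72
pitch radius r_p = m·N/2 = 3.735·72/2 = 134.460000
base radius r_b = r_p·cos α = 134.460000·cos 16.993° = 128.589539
roll angle φ = 3.663° = 0.06393141 rad
x = r_b·(cos φ + φ·sin φ) = 128.852058
y = r_b·(sin φ − φ·cos φ) = 0.011196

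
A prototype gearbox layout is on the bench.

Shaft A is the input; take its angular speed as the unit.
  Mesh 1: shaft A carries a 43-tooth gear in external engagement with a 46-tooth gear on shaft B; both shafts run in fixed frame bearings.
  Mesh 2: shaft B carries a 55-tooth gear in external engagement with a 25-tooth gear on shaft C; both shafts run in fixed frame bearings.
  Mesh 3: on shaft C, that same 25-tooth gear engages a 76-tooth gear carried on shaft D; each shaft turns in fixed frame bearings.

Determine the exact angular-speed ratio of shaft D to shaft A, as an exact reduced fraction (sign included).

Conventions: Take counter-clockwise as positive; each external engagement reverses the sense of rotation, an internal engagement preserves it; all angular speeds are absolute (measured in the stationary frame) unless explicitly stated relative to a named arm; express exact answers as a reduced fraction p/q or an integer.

class = fixed-axis compound train [3 meshes; 3 ratios multiply, 3 sense flips]
mesh 1 [43T→46T]: running ratio 43/46, sense −
mesh 2 [55T→25T]: running ratio 473/230, sense +
mesh 3 [25T→76T]: running ratio 2365/3496, sense −
ω_out/ω_in = -2365/3496

-2365/3496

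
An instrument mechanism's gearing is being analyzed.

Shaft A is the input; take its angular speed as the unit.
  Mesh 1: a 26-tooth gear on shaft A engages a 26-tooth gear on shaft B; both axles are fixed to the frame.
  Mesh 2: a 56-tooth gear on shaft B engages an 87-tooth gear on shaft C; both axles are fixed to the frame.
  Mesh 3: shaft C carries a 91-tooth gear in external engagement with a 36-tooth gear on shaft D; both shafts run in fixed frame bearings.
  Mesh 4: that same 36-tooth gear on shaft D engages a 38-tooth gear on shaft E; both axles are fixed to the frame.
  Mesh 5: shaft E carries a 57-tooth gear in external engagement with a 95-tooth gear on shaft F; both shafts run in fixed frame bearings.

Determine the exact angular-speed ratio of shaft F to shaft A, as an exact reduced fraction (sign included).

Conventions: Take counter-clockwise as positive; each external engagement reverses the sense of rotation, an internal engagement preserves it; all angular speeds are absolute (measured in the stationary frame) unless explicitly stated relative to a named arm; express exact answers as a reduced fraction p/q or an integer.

class = fixed-axis compound train [5 meshes; 5 ratios multiply, 5 sense flips]
mesh 1 [26T→26T]: running ratio 1, sense −
mesh 2 [56T→87T]: running ratio 56/87, sense +
mesh 3 [91T→36T]: running ratio 1274/783, sense −
mesh 4 [36T→38T]: running ratio 2548/1653, sense +
mesh 5 [57T→95T]: running ratio 2548/2755, sense −
ω_out/ω_in = -2548/2755

-2548/2755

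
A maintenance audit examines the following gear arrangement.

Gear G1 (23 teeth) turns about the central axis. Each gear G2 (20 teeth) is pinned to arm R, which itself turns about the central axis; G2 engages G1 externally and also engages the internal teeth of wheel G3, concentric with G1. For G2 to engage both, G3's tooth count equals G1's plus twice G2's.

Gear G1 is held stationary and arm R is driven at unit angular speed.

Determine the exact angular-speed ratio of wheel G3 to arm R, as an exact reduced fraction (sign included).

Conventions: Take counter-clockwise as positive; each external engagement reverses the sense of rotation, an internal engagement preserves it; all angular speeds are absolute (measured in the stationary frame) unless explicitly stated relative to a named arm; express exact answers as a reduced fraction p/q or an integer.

class = planetary set [G3 = 23+2·20 = 63; Willis about the carrier]
ring teeth: 23 + 2·20 = 63
23(ω_sun−ω_arm) = −63(ω_ring−ω_arm),  ω_sun = 0, ω_arm = 1
ω_ring = 1 − (23/63)(0−1) = 86/63
ω_out/ω_in = 86/63

86/63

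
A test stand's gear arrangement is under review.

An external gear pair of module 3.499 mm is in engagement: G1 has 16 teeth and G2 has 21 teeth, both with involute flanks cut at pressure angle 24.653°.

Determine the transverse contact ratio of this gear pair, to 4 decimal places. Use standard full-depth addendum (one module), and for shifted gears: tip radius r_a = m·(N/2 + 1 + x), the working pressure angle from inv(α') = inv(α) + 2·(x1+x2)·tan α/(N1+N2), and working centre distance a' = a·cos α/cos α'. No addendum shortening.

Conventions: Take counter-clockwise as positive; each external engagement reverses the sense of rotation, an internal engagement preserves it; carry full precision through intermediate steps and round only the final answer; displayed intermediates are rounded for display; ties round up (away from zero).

topology: single-mesh involute geometry — m = 3.499, 16T/21T pair
base radii: r_b1 = 25.440547, r_b2 = 33.390718
tip radii: r_a1 = 31.491000, r_a2 = 40.238500
no profile shift: α' = α, a' = a
action lengths: √(r_a1²−r_b1²) = 18.559678, √(r_a2²−r_b2²) = 22.454327
base pitch p_b = π·m·cos α = 9.990480
CR = (18.559678 + 22.454327 − 64.731500·sin 24.65300°)/9.990480 = 1.402645
contact ratio ≈ 1.4026

1.4026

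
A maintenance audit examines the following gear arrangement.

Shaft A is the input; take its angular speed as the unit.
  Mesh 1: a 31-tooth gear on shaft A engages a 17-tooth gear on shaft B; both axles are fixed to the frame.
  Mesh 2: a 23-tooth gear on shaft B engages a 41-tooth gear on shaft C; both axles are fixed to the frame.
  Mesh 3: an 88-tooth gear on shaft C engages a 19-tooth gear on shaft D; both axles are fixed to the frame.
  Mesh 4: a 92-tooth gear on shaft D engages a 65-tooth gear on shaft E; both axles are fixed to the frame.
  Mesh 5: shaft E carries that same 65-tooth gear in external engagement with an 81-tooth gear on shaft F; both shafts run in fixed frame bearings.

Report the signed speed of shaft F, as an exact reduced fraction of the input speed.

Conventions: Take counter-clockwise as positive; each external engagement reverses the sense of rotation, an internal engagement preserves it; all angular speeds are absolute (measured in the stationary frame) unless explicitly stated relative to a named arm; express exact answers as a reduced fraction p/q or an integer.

-5772448/1072683

5-mesh fixed-axis compound train (all bearings frame-fixed)
mesh 1 [31T→17T]: |ω|/ω_in = 1×31/17 = 31/17, sense flips to −
mesh 2 [23T→41T]: |ω|/ω_in = (31/17)×23/41 = 713/697, sense flips to +
mesh 3 [88T→19T]: |ω|/ω_in = (713/697)×88/19 = 62744/13243, sense flips to −
mesh 4 [92T→65T]: |ω|/ω_in = (62744/13243)×92/65 = 5772448/860795, sense flips to +
mesh 5 [65T→81T]: |ω|/ω_in = (5772448/860795)×65/81 = 5772448/1072683, sense flips to −
signed output speed (× input speed) = -5772448/1072683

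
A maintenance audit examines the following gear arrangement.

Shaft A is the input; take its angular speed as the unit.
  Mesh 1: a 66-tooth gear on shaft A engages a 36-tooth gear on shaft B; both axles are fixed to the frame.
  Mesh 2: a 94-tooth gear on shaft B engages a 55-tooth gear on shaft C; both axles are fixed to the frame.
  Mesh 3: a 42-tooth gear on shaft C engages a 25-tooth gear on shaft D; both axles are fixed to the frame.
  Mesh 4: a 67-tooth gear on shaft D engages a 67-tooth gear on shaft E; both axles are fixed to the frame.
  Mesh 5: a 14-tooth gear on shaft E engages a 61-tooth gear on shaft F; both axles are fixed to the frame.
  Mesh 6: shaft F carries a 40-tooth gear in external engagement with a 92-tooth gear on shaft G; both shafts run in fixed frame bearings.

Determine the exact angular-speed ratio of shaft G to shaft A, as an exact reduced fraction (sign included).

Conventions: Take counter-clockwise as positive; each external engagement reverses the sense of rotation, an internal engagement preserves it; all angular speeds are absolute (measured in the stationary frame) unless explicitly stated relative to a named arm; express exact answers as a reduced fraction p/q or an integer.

18424/35075

class = fixed-axis compound train [6 meshes; 6 ratios multiply, 6 sense flips]
mesh 1 [66T→36T]: running ratio 11/6, sense −
mesh 2 [94T→55T]: running ratio 47/15, sense +
mesh 3 [42T→25T]: running ratio 658/125, sense −
mesh 4 [67T→67T]: running ratio 658/125, sense +
mesh 5 [14T→61T]: running ratio 9212/7625, sense −
mesh 6 [40T→92T]: running ratio 18424/35075, sense +
ω_out/ω_in = 18424/35075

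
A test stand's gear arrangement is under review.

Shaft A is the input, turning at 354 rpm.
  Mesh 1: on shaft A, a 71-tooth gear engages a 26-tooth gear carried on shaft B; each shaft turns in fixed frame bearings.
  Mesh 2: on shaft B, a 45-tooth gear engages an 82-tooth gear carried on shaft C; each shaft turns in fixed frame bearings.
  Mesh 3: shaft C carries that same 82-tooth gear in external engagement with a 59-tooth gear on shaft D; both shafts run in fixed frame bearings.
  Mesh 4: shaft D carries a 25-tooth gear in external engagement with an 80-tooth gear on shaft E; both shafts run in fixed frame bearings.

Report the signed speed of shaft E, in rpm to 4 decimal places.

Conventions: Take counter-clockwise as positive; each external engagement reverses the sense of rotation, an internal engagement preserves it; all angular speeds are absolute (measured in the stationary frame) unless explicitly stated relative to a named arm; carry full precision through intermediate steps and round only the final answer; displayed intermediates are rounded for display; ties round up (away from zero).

+230.4087 rpm

recognized (5 fixed axles, 4 meshes): fixed-axis compound train
mesh 1 [71T→26T]: ω = 354.0000×71/26 = 966.6923 rpm, sense flips to −
mesh 2 [45T→82T]: ω = 966.6923×45/82 = 530.5019 rpm, sense flips to +
mesh 3 [82T→59T]: ω = 530.5019×82/59 = 737.3077 rpm, sense flips to −
mesh 4 [25T→80T]: ω = 737.3077×25/80 = 230.4087 rpm, sense flips to +
signed output speed = +230.4087 rpm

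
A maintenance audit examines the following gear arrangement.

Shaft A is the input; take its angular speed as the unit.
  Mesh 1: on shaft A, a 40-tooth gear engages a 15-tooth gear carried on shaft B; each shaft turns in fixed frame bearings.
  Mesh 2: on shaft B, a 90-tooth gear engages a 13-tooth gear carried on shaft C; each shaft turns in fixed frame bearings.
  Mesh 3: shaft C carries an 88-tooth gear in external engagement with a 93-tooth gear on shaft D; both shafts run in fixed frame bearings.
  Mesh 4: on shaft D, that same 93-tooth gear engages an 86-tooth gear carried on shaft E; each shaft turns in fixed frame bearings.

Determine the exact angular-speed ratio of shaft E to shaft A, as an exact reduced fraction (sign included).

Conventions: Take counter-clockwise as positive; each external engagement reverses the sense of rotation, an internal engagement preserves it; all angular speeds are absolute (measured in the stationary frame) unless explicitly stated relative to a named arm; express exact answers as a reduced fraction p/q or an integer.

class = fixed-axis compound train [4 meshes; 4 ratios multiply, 4 sense flips]
mesh 1 [40T→15T]: running ratio 8/3, sense −
mesh 2 [90T→13T]: running ratio 240/13, sense +
mesh 3 [88T→93T]: running ratio 7040/403, sense −
mesh 4 [93T→86T]: running ratio 10560/559, sense +
ω_out/ω_in = 10560/559

10560/559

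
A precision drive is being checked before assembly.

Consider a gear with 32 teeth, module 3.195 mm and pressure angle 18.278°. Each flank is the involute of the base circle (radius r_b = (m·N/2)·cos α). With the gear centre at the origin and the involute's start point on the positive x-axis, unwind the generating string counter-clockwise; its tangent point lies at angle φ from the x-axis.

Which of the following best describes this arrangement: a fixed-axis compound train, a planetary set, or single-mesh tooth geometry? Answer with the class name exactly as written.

single-mesh tooth geometry

topology: single-mesh involute geometry — m = 3.195, N = 32
classification: single-mesh tooth geometry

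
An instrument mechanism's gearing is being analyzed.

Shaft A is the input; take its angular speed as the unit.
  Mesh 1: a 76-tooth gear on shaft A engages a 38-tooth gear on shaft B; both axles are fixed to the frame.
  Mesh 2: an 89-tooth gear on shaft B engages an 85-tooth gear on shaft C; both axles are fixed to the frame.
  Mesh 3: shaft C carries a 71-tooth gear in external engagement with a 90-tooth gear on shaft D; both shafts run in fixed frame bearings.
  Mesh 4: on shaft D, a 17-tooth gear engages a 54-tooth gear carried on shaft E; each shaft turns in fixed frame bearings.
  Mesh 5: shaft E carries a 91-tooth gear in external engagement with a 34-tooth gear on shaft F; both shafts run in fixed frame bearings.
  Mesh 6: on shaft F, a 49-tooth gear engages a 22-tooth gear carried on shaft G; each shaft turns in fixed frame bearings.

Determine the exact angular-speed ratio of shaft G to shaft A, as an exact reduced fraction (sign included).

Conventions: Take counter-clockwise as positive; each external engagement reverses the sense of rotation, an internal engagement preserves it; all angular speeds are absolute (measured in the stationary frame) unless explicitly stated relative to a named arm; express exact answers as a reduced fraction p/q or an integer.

28176421/9088200

class = fixed-axis compound train [6 meshes; 6 ratios multiply, 6 sense flips]
mesh 1 [76T→38T]: running ratio 2, sense −
mesh 2 [89T→85T]: running ratio 178/85, sense +
mesh 3 [71T→90T]: running ratio 6319/3825, sense −
mesh 4 [17T→54T]: running ratio 6319/12150, sense +
mesh 5 [91T→34T]: running ratio 575029/413100, sense −
mesh 6 [49T→22T]: running ratio 28176421/9088200, sense +
ω_out/ω_in = 28176421/9088200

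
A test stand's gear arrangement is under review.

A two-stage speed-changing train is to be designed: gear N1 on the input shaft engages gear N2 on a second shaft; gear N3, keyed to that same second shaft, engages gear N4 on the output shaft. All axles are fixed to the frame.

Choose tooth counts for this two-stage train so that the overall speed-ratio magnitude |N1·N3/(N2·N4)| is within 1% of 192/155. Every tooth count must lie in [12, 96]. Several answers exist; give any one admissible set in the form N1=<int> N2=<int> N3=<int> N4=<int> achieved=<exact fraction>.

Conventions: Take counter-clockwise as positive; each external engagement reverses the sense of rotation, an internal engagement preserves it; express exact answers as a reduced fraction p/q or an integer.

design class (target 192/155): fixed-axis compound train
target = 192/155 in lowest terms: an exact hit needs N1·N3 = k·192 and N2·N4 = k·155 for one integer k, every count in [12, 96]; additionally prefer no 1:1 stage (N1 ≠ N2, N3 ≠ N4)
k = 1…2: no 1:1-free in-range split of k·192 and k·155 into factor pairs; take k = 3
k = 3: N1·N3 = 576 = 12·48, N2·N4 = 465 = 15·31
achieved = 12·48/(15·31) = 192/155; |achieved − target| = 0 ≤ 48/3875 ✓

N1=12 N2=15 N3=48 N4=31 achieved=192/155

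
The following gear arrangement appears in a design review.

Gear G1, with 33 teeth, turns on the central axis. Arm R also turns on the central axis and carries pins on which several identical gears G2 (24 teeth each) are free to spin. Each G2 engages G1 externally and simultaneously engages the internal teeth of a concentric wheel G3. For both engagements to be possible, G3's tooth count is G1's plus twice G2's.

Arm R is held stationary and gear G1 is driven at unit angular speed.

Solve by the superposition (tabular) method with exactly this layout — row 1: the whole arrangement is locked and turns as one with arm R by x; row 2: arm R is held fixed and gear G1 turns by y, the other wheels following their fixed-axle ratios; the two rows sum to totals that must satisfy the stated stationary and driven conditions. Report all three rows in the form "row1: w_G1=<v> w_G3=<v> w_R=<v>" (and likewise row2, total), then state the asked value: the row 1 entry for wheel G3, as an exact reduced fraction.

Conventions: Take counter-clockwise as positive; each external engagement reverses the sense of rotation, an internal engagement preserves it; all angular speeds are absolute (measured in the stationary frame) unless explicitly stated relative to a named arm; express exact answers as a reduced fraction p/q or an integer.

row1: w_G1=0 w_G3=0 w_R=0
row2: w_G1=1 w_G3=-11/27 w_R=0
total: w_G1=1 w_G3=-11/27 w_R=0
asked value: 0

class = planetary set [G3 = 33+2·24 = 81; Willis about the carrier]
row 1 (train locked, turned with arm): all members turn x
row 2 — arm fixed, fixed-axis ratios: sun y, ring −(33/81)·y, arm 0
boundary: total ω_arm = x = 0 and total ω_sun = x + y = 1  ⇒  y = 1, x = 0
row 2 ring = −(33/81)·1 = -11/27
totals (row 1 + row 2): sun 0 + 1 = 1, ring 0 + (-11/27) = -11/27, arm 0 + 0 = 0
asked cell (row1, ring) = 0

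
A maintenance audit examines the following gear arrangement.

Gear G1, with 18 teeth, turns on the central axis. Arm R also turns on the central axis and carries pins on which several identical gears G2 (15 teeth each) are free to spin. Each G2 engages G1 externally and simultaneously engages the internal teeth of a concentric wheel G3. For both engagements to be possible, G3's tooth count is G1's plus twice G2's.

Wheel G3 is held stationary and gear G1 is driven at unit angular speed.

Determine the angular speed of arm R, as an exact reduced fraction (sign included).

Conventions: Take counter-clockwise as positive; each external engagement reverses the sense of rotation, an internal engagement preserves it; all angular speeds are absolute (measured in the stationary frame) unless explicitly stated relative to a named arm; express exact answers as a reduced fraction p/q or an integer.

class = planetary set [G3 = 18+2·15 = 48; Willis about the carrier]
ring teeth: 18 + 2·15 = 48
18(ω_sun−ω_arm) = −48(ω_ring−ω_arm),  ω_ring = 0, ω_sun = 1
18(1−ω_arm) = −48(0−ω_arm)  ⇒  66·ω_arm = 18  ⇒  ω_arm = 3/11
exact speed ratio = 3/11

3/11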